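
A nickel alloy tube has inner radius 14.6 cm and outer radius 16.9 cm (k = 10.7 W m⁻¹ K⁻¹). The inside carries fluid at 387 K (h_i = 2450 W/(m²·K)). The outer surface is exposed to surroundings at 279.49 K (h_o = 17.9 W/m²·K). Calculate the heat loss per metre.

Q' = 1950 W/m

Series thermal resistances, inner to outer:
  R'_conv,in = 1/(2πr h) = 1/(2π·0.146·2450) = 4.449×10^-4 m·K/W
  R'_nickel alloy = ln(0.169/0.146)/(2πk) = 0.1463/(2π·10.7) = 0.002176 m·K/W
  R'_conv,out = 1/(2πr h) = 1/(2π·0.169·17.9) = 0.05261 m·K/W
ΣR = 4.449×10^-4 + 0.002176 + 0.05261 = 0.05523 m·K/W
Q' = ΔT/ΣR = (387 K − 279.49 K)/0.05523 = 1950 W/m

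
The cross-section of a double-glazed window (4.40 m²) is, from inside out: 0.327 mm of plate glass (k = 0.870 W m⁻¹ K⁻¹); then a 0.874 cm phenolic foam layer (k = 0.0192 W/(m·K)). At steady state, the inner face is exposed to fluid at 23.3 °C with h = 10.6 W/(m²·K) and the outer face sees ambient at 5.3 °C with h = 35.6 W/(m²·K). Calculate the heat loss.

Q = 137 W

Resistance network (inner→outer):
  R_conv,in = 1/(hA) = 1/(10.6·4.40) = 0.02144 K/W
  R_plate glass = L/(kA) = 3.27×10^-4/(0.870·4.40) = 8.542×10^-5 K/W
  R_phenolic foam = L/(kA) = 0.00874/(0.0192·4.40) = 0.1035 K/W
  R_conv,out = 1/(hA) = 1/(35.6·4.40) = 0.006384 K/W
ΣR = 0.02144 + 8.542×10^-5 + 0.1035 + 0.006384 = 0.1314 K/W
Q = ΔT/ΣR = (23.3 °C − 5.3 °C)/0.1314 = 137 W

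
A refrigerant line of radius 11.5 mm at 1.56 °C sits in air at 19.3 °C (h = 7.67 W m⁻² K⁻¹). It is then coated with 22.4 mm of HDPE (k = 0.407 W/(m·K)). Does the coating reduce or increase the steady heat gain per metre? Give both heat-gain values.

increases: 9.83 → 17.1 W/m

Critical radius for a cylinder: r_cr = k/h = 0.0531 m = 5.31 cm.
Outer radius after coating: r₂ = 0.0115 + 0.0224 = 0.0339 m.
Since r₁ < r_cr and r₂ ≤ r_cr, the coating moves toward the maximum at r_cr — heat gain rises.
Bare: R = 1/(2πr₁h) = 1.804 m·K/W; Q = 17.74/1.804 = 9.83 W/m.
Coated: R = R_cond + R_conv = 1.035 m·K/W; Q = 17.74/1.035 = 17.1 W/m.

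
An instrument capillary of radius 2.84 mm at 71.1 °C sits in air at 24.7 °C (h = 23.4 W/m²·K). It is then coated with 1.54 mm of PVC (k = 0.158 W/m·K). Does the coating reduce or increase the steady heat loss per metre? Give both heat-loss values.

increases: 19.4 → 23.3 W/m

Critical radius for a cylinder: r_cr = k/h = 0.00675 m = 0.675 cm.
Outer radius after coating: r₂ = 0.00284 + 0.00154 = 0.00438 m.
Since r₁ < r_cr and r₂ ≤ r_cr, the coating moves toward the maximum at r_cr — heat loss rises.
Bare: R = 1/(2πr₁h) = 2.395 m·K/W; Q = 46.4/2.395 = 19.4 W/m.
Coated: R = R_cond + R_conv = 1.989 m·K/W; Q = 46.4/1.989 = 23.3 W/m.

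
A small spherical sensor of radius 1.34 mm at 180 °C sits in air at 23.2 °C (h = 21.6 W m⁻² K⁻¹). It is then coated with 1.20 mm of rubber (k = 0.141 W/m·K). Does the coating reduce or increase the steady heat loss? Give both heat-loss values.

Critical radius for a sphere: r_cr = 2k/h = 0.0131 m = 1.31 cm.
Outer radius after coating: r₂ = 0.00134 + 0.00120 = 0.00254 m.
Since r₁ < r_cr and r₂ ≤ r_cr, the coating moves toward the maximum at r_cr — heat loss rises.
Bare: R = 1/(4πr₁²h) = 2052 K/W; Q = 156.8/2052 = 0.0764 W.
Coated: R = R_cond + R_conv = 770.0 K/W; Q = 156.8/770.0 = 0.204 W.

increases: 0.0764 → 0.204 W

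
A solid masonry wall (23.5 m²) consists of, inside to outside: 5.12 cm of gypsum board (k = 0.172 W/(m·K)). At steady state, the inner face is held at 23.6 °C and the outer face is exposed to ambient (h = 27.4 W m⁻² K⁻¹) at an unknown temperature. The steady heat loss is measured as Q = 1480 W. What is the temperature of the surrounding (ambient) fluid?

Series resistances:
  R_gypsum board = L/(kA) = 0.0512/(0.172·23.5) = 0.01267 K/W
  R_conv,out = 1/(hA) = 1/(27.4·23.5) = 0.001553 K/W
ΣR = 0.01422 K/W
ΔT = Q·ΣR = 1480 × 0.01422 = 21.05 K
Heat flows outward, so T_out = T_in − ΔT = 23.6 − 21.05 = 2.55 °C

T_out = 2.55 °C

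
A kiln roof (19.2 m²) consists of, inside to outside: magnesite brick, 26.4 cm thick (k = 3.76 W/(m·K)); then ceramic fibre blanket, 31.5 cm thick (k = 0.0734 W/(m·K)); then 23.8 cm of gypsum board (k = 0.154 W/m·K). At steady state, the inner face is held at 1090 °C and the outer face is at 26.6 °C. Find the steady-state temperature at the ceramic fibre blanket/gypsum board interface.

Resistance network (inner→outer):
  R_magnesite brick = L/(kA) = 0.264/(3.76·19.2) = 0.003657 K/W
  R_ceramic fibre blanket = L/(kA) = 0.315/(0.0734·19.2) = 0.2235 K/W
  R_gypsum board = L/(kA) = 0.238/(0.154·19.2) = 0.08049 K/W
ΣR = 0.003657 + 0.2235 + 0.08049 = 0.3076 K/W
Q = ΔT/ΣR = (1090 °C − 26.6 °C)/0.3076 = 3457 W
From the inner boundary to the ceramic fibre blanket/gypsum board interface, ΣR_partial = 0.2272 K/W.
T_interface = T_in − Q·ΣR_partial = 1090 °C − (3457)(0.2272) = 305 °C

T = 305 °C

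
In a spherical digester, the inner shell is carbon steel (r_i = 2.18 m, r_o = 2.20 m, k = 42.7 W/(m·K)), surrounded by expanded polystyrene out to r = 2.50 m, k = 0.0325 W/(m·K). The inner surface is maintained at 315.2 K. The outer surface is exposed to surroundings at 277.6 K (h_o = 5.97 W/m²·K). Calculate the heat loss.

Treat each layer as a resistance in series:
  R_carbon steel = (1/2.18 − 1/2.20)/(4πk) = 0.004170/(4π·42.7) = 7.772×10^-6 K/W
  R_expanded polystyrene = (1/2.20 − 1/2.50)/(4πk) = 0.05455/(4π·0.0325) = 0.1336 K/W
  R_conv,out = 1/(4πr²h) = 1/(4π·2.50²·5.97) = 0.002133 K/W
ΣR = 7.772×10^-6 + 0.1336 + 0.002133 = 0.1357 K/W
Q = ΔT/ΣR = (315.2 K − 277.6 K)/0.1357 = 277 W

Q = 277 W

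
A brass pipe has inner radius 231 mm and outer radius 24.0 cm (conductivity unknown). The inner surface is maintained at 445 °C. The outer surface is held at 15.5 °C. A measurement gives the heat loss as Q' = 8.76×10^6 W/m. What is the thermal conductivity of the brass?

ΣR = ΔT/Q' = |445 − 15.5|/8.76×10^6 = 4.903×10^-5 m·K/W
ln(r₂/r₁)/(2πk) = 4.903×10^-5 ⇒ k = 0.03822/(2π·4.903×10^-5) = 124 W/m·K

k = 124 W/m·K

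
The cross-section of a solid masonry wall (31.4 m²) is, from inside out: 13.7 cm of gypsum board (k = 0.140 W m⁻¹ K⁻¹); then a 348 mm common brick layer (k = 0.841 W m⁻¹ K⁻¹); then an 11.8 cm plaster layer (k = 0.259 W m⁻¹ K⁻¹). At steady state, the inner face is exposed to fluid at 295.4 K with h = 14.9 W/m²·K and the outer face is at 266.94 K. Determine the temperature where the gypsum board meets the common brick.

Treat each layer as a resistance in series:
  R_conv,in = 1/(hA) = 1/(14.9·31.4) = 0.002137 K/W
  R_gypsum board = L/(kA) = 0.137/(0.140·31.4) = 0.03116 K/W
  R_common brick = L/(kA) = 0.348/(0.841·31.4) = 0.01318 K/W
  R_plaster = L/(kA) = 0.118/(0.259·31.4) = 0.01451 K/W
ΣR = 0.002137 + 0.03116 + 0.01318 + 0.01451 = 0.06099 K/W
Q = ΔT/ΣR = (295.4 K − 266.94 K)/0.06099 = 466.6 W
From the inner boundary to the gypsum board/common brick interface, ΣR_partial = 0.03330 K/W.
T_interface = T_in − Q·ΣR_partial = 295.4 K − (466.6)(0.03330) = 279.86 K

T = 279.86 K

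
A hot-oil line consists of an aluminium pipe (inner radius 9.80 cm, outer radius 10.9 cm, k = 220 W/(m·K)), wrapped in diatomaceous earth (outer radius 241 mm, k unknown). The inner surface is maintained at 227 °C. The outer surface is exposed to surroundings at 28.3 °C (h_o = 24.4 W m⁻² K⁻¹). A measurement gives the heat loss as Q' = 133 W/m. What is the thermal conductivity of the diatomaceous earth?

ΣR = ΔT/Q' = |227 − 28.3|/133 = 1.494 m·K/W
Known resistances:
  R'_aluminium = ln(0.109/0.0980)/(2πk) = 0.1064/(2π·220) = 7.696×10^-5 m·K/W
  R'_conv,out = 1/(2πr h) = 1/(2π·0.241·24.4) = 0.02707 m·K/W
R_diatomaceous earth = ΣR − ΣR_known = 1.494 − 0.02715 = 1.467 m·K/W
ln(r₂/r₁)/(2πk) = 1.467 ⇒ k = 0.7934/(2π·1.467) = 0.0861 W/m·K

k = 0.0861 W/m·K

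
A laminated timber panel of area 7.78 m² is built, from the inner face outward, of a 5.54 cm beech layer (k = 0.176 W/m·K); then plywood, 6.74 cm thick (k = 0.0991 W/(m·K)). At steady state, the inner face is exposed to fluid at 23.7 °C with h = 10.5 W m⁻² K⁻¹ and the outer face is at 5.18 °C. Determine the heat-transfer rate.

Q = 132 W

Series thermal resistances, inner to outer:
  R_conv,in = 1/(hA) = 1/(10.5·7.78) = 0.01224 K/W
  R_beech = L/(kA) = 0.0554/(0.176·7.78) = 0.04046 K/W
  R_plywood = L/(kA) = 0.0674/(0.0991·7.78) = 0.08742 K/W
ΣR = 0.01224 + 0.04046 + 0.08742 = 0.1401 K/W
Q = ΔT/ΣR = (23.7 °C − 5.18 °C)/0.1401 = 132 W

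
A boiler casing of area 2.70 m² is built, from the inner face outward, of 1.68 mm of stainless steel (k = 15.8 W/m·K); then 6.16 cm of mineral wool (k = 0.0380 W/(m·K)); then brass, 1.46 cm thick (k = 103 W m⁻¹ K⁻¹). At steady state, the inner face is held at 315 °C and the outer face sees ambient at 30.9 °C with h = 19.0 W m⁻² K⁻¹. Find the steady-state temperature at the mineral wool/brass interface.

T = 39.9 °C

Series thermal resistances, inner to outer:
  R_stainless steel = L/(kA) = 0.00168/(15.8·2.70) = 3.938×10^-5 K/W
  R_mineral wool = L/(kA) = 0.0616/(0.0380·2.70) = 0.6004 K/W
  R_brass = L/(kA) = 0.0146/(103·2.70) = 5.250×10^-5 K/W
  R_conv,out = 1/(hA) = 1/(19.0·2.70) = 0.01949 K/W
ΣR = 3.938×10^-5 + 0.6004 + 5.250×10^-5 + 0.01949 = 0.6200 K/W
Q = ΔT/ΣR = (315 °C − 30.9 °C)/0.6200 = 458.2 W
From the inner boundary to the mineral wool/brass interface, ΣR_partial = 0.6004 K/W.
T_interface = T_in − Q·ΣR_partial = 315 °C − (458.2)(0.6004) = 39.9 °C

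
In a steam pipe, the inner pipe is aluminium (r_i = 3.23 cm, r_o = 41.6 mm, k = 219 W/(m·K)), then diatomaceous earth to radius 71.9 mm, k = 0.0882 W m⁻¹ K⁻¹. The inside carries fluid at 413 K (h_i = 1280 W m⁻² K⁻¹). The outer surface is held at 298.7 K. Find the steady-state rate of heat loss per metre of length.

Q' = 115 W/m

Series thermal resistances, inner to outer:
  R'_conv,in = 1/(2πr h) = 1/(2π·0.0323·1280) = 0.003850 m·K/W
  R'_aluminium = ln(0.0416/0.0323)/(2πk) = 0.2530/(2π·219) = 1.839×10^-4 m·K/W
  R'_diatomaceous earth = ln(0.0719/0.0416)/(2πk) = 0.5472/(2π·0.0882) = 0.9874 m·K/W
ΣR = 0.003850 + 1.839×10^-4 + 0.9874 = 0.9914 m·K/W
Q' = ΔT/ΣR = (413 K − 298.7 K)/0.9914 = 115 W/m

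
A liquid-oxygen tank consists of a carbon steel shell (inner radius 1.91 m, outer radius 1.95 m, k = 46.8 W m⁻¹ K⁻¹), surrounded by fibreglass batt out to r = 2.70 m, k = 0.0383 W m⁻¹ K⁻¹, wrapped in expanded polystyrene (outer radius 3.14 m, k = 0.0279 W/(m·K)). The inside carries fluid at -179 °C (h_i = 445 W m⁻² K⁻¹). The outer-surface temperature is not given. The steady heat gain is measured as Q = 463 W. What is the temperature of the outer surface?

T_out = 26.6 °C

Sum the resistances:
  R_conv,in = 1/(4πr²h) = 1/(4π·1.91²·445) = 4.902×10^-5 K/W
  R_carbon steel = (1/1.91 − 1/1.95)/(4πk) = 0.01074/(4π·46.8) = 1.826×10^-5 K/W
  R_fibreglass batt = (1/1.95 − 1/2.70)/(4πk) = 0.1425/(4π·0.0383) = 0.2960 K/W
  R_expanded polystyrene = (1/2.70 − 1/3.14)/(4πk) = 0.05190/(4π·0.0279) = 0.1480 K/W
ΣR = 0.4441 K/W
ΔT = Q·ΣR = 463 × 0.4441 = 205.6 K
Heat flows inward, so T_out = T_in + ΔT = -179 + 205.6 = 26.6 °C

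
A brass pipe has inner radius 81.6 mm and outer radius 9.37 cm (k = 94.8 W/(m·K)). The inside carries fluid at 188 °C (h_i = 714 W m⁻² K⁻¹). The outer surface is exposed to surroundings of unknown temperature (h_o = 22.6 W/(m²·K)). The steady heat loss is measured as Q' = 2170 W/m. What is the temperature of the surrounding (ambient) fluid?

T_out = 18.5 °C

Sum the resistances:
  R'_conv,in = 1/(2πr h) = 1/(2π·0.0816·714) = 0.002732 m·K/W
  R'_brass = ln(0.0937/0.0816)/(2πk) = 0.1383/(2π·94.8) = 2.321×10^-4 m·K/W
  R'_conv,out = 1/(2πr h) = 1/(2π·0.0937·22.6) = 0.07516 m·K/W
ΣR = 0.07812 m·K/W
ΔT = Q'·ΣR = 2170 × 0.07812 = 169.5 K
Heat flows outward, so T_out = T_in − ΔT = 188 − 169.5 = 18.5 °C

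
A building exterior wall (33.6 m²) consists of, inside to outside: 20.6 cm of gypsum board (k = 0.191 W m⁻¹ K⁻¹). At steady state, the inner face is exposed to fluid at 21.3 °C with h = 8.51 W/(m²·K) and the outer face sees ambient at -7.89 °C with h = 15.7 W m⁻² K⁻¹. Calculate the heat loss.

Q = 779 W

Resistance network (inner→outer):
  R_conv,in = 1/(hA) = 1/(8.51·33.6) = 0.003497 K/W
  R_gypsum board = L/(kA) = 0.206/(0.191·33.6) = 0.03210 K/W
  R_conv,out = 1/(hA) = 1/(15.7·33.6) = 0.001896 K/W
ΣR = 0.003497 + 0.03210 + 0.001896 = 0.03749 K/W
Q = ΔT/ΣR = (21.3 °C − -7.89 °C)/0.03749 = 779 W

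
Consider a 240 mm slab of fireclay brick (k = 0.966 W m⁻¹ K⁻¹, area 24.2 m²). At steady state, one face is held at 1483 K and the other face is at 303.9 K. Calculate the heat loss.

Q = kA·ΔT/L = 0.966 × 24.2 × |1483 K − 303.9 K| / 0.240 = 1.15×10^5 W

Q = 1.15×10^5 W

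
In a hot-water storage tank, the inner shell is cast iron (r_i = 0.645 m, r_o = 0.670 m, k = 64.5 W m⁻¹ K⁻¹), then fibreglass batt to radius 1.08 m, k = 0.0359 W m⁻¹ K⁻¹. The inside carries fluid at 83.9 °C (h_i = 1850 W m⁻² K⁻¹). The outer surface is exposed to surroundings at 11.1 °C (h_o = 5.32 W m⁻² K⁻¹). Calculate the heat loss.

Resistance network (inner→outer):
  R_conv,in = 1/(4πr²h) = 1/(4π·0.645²·1850) = 1.034×10^-4 K/W
  R_cast iron = (1/0.645 − 1/0.670)/(4πk) = 0.05785/(4π·64.5) = 7.137×10^-5 K/W
  R_fibreglass batt = (1/0.670 − 1/1.08)/(4πk) = 0.5666/(4π·0.0359) = 1.256 K/W
  R_conv,out = 1/(4πr²h) = 1/(4π·1.08²·5.32) = 0.01282 K/W
ΣR = 1.034×10^-4 + 7.137×10^-5 + 1.256 + 0.01282 = 1.269 K/W
Q = ΔT/ΣR = (83.9 °C − 11.1 °C)/1.269 = 57.4 W

Q = 57.4 W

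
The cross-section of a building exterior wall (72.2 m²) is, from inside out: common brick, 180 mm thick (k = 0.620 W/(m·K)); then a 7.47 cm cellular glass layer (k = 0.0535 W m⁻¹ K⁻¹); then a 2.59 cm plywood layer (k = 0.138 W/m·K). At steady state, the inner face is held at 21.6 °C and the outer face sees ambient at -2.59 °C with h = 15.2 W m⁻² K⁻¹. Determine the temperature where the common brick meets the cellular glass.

Series thermal resistances, inner to outer:
  R_common brick = L/(kA) = 0.180/(0.620·72.2) = 0.004021 K/W
  R_cellular glass = L/(kA) = 0.0747/(0.0535·72.2) = 0.01934 K/W
  R_plywood = L/(kA) = 0.0259/(0.138·72.2) = 0.002599 K/W
  R_conv,out = 1/(hA) = 1/(15.2·72.2) = 9.112×10^-4 K/W
ΣR = 0.004021 + 0.01934 + 0.002599 + 9.112×10^-4 = 0.02687 K/W
Q = ΔT/ΣR = (21.6 °C − -2.59 °C)/0.02687 = 900.3 W
From the inner boundary to the common brick/cellular glass interface, ΣR_partial = 0.004021 K/W.
T_interface = T_in − Q·ΣR_partial = 21.6 °C − (900.3)(0.004021) = 18.0 °C

T = 18.0 °C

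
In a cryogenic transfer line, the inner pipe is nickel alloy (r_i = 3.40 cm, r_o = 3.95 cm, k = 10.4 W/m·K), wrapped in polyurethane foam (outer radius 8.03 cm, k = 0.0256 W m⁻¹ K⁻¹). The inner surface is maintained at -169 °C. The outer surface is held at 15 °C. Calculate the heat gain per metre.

Treat each layer as a resistance in series:
  R'_nickel alloy = ln(0.0395/0.0340)/(2πk) = 0.1499/(2π·10.4) = 0.002295 m·K/W
  R'_polyurethane foam = ln(0.0803/0.0395)/(2πk) = 0.7095/(2π·0.0256) = 4.411 m·K/W
ΣR = 0.002295 + 4.411 = 4.413 m·K/W
Q' = ΔT/ΣR = (-169 °C − 15 °C)/4.413 = -41.7 W/m
(Negative Q' ⇒ heat flows inward; heat gain = 41.7 W/m.)

Q' = 41.7 W/m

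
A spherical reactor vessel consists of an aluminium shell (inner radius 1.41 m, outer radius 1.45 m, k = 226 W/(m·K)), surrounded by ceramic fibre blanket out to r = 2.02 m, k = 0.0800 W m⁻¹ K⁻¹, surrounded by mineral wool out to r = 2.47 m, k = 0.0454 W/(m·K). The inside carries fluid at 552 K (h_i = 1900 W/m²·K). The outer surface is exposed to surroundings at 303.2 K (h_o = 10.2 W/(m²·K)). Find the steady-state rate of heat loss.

Series thermal resistances, inner to outer:
  R_conv,in = 1/(4πr²h) = 1/(4π·1.41²·1900) = 2.107×10^-5 K/W
  R_aluminium = (1/1.41 − 1/1.45)/(4πk) = 0.01956/(4π·226) = 6.889×10^-6 K/W
  R_ceramic fibre blanket = (1/1.45 − 1/2.02)/(4πk) = 0.1946/(4π·0.0800) = 0.1936 K/W
  R_mineral wool = (1/2.02 − 1/2.47)/(4πk) = 0.09019/(4π·0.0454) = 0.1581 K/W
  R_conv,out = 1/(4πr²h) = 1/(4π·2.47²·10.2) = 0.001279 K/W
ΣR = 2.107×10^-5 + 6.889×10^-6 + 0.1936 + 0.1581 + 0.001279 = 0.3530 K/W
Q = ΔT/ΣR = (552 K − 303.2 K)/0.3530 = 705 W

Q = 705 W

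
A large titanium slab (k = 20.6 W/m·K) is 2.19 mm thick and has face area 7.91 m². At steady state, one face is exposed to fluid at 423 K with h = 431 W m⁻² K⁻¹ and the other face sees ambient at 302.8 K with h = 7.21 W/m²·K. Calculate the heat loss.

Q = 6740 W

Treat each layer as a resistance in series:
  R_conv,in = 1/(hA) = 1/(431·7.91) = 2.933×10^-4 K/W
  R_titanium = L/(kA) = 0.00219/(20.6·7.91) = 1.344×10^-5 K/W
  R_conv,out = 1/(hA) = 1/(7.21·7.91) = 0.01753 K/W
ΣR = 2.933×10^-4 + 1.344×10^-5 + 0.01753 = 0.01784 K/W
Q = ΔT/ΣR = (423 K − 302.8 K)/0.01784 = 6740 W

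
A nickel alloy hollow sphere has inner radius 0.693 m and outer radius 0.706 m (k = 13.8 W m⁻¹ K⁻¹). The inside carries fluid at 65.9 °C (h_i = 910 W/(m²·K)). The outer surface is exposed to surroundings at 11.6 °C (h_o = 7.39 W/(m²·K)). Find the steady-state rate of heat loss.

Treat each layer as a resistance in series:
  R_conv,in = 1/(4πr²h) = 1/(4π·0.693²·910) = 1.821×10^-4 K/W
  R_nickel alloy = (1/0.693 − 1/0.706)/(4πk) = 0.02657/(4π·13.8) = 1.532×10^-4 K/W
  R_conv,out = 1/(4πr²h) = 1/(4π·0.706²·7.39) = 0.02160 K/W
ΣR = 1.821×10^-4 + 1.532×10^-4 + 0.02160 = 0.02194 K/W
Q = ΔT/ΣR = (65.9 °C − 11.6 °C)/0.02194 = 2470 W

Q = 2.47 kW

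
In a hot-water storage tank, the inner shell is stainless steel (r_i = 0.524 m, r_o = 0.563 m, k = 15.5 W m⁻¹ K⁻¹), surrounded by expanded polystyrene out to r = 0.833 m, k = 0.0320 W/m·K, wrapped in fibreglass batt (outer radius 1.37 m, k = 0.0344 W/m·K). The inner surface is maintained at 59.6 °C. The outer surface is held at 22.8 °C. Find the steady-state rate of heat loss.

Q = 14.6 W

Resistance network (inner→outer):
  R_stainless steel = (1/0.524 − 1/0.563)/(4πk) = 0.1322/(4π·15.5) = 6.787×10^-4 K/W
  R_expanded polystyrene = (1/0.563 − 1/0.833)/(4πk) = 0.5757/(4π·0.0320) = 1.432 K/W
  R_fibreglass batt = (1/0.833 − 1/1.37)/(4πk) = 0.4706/(4π·0.0344) = 1.089 K/W
ΣR = 6.787×10^-4 + 1.432 + 1.089 = 2.522 K/W
Q = ΔT/ΣR = (59.6 °C − 22.8 °C)/2.522 = 14.6 W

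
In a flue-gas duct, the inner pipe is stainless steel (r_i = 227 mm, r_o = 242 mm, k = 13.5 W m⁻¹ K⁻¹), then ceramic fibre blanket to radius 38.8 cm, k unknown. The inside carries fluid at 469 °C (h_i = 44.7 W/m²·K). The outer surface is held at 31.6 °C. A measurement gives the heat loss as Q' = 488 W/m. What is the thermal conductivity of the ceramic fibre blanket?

ΣR = ΔT/Q' = |469 − 31.6|/488 = 0.8963 m·K/W
Known resistances:
  R'_conv,in = 1/(2πr h) = 1/(2π·0.227·44.7) = 0.01569 m·K/W
  R'_stainless steel = ln(0.242/0.227)/(2πk) = 0.06399/(2π·13.5) = 7.544×10^-4 m·K/W
R_ceramic fibre blanket = ΣR − ΣR_known = 0.8963 − 0.01644 = 0.8799 m·K/W
ln(r₂/r₁)/(2πk) = 0.8799 ⇒ k = 0.4721/(2π·0.8799) = 0.0854 W/m·K

k = 0.0854 W/m·K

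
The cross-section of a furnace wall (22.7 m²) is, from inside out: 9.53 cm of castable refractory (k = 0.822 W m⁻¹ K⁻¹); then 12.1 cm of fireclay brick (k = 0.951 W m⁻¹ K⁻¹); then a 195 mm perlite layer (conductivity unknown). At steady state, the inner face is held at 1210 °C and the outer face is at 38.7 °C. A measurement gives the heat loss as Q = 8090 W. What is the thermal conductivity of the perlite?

k = 0.0641 W/m·K

ΣR = ΔT/Q = |1210 − 38.7|/8090 = 0.1448 K/W
Known resistances:
  R_castable refractory = L/(kA) = 0.0953/(0.822·22.7) = 0.005107 K/W
  R_fireclay brick = L/(kA) = 0.121/(0.951·22.7) = 0.005605 K/W
R_perlite = ΣR − ΣR_known = 0.1448 − 0.01071 = 0.1341 K/W
L/(kA) = 0.1341 ⇒ k = 0.195/(0.1341·22.7) = 0.0641 W/m·K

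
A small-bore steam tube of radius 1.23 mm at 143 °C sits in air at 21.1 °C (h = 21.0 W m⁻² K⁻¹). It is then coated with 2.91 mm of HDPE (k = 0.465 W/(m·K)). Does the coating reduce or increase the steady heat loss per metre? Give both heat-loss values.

Critical radius for a cylinder: r_cr = k/h = 0.0221 m = 2.21 cm.
Outer radius after coating: r₂ = 0.00123 + 0.00291 = 0.00414 m.
Since r₁ < r_cr and r₂ ≤ r_cr, the coating moves toward the maximum at r_cr — heat loss rises.
Bare: R = 1/(2πr₁h) = 6.162 m·K/W; Q = 121.9/6.162 = 19.8 W/m.
Coated: R = R_cond + R_conv = 2.246 m·K/W; Q = 121.9/2.246 = 54.3 W/m.

increases: 19.8 → 54.3 W/m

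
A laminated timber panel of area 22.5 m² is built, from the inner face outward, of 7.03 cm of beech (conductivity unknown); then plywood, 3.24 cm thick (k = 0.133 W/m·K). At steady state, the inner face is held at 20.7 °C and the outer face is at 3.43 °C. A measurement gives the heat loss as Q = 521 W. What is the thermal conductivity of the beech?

ΣR = ΔT/Q = |20.7 − 3.43|/521 = 0.03315 K/W
Known resistances:
  R_plywood = L/(kA) = 0.0324/(0.133·22.5) = 0.01083 K/W
R_beech = ΣR − ΣR_known = 0.03315 − 0.01083 = 0.02232 K/W
L/(kA) = 0.02232 ⇒ k = 0.0703/(0.02232·22.5) = 0.140 W/m·K

k = 0.140 W/m·K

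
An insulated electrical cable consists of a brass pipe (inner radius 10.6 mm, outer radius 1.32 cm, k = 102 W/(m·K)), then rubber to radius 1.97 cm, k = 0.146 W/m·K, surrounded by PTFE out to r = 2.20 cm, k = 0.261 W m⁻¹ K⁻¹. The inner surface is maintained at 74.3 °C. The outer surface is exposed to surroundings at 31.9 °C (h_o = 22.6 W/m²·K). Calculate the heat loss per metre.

Q' = 51.4 W/m

Resistance network (inner→outer):
  R'_brass = ln(0.0132/0.0106)/(2πk) = 0.2194/(2π·102) = 3.423×10^-4 m·K/W
  R'_rubber = ln(0.0197/0.0132)/(2πk) = 0.4004/(2π·0.146) = 0.4365 m·K/W
  R'_PTFE = ln(0.0220/0.0197)/(2πk) = 0.1104/(2π·0.261) = 0.06734 m·K/W
  R'_conv,out = 1/(2πr h) = 1/(2π·0.0220·22.6) = 0.3201 m·K/W
ΣR = 3.423×10^-4 + 0.4365 + 0.06734 + 0.3201 = 0.8243 m·K/W
Q' = ΔT/ΣR = (74.3 °C − 31.9 °C)/0.8243 = 51.4 W/m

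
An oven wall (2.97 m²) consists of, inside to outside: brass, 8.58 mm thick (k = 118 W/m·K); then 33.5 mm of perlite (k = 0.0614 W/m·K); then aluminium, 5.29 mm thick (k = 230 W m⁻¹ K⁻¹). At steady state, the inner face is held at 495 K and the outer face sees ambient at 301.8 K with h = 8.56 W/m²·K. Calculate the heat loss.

Q = 866 W

Series thermal resistances, inner to outer:
  R_brass = L/(kA) = 0.00858/(118·2.97) = 2.448×10^-5 K/W
  R_perlite = L/(kA) = 0.0335/(0.0614·2.97) = 0.1837 K/W
  R_aluminium = L/(kA) = 0.00529/(230·2.97) = 7.744×10^-6 K/W
  R_conv,out = 1/(hA) = 1/(8.56·2.97) = 0.03933 K/W
ΣR = 2.448×10^-5 + 0.1837 + 7.744×10^-6 + 0.03933 = 0.2231 K/W
Q = ΔT/ΣR = (495 K − 301.8 K)/0.2231 = 866 W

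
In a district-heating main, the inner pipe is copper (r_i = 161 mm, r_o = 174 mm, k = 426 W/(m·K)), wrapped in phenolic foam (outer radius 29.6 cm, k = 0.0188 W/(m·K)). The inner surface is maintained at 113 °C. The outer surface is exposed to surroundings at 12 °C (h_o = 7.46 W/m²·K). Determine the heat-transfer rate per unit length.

Q' = 22.1 W/m

Resistance network (inner→outer):
  R'_copper = ln(0.174/0.161)/(2πk) = 0.07765/(2π·426) = 2.901×10^-5 m·K/W
  R'_phenolic foam = ln(0.296/0.174)/(2πk) = 0.5313/(2π·0.0188) = 4.498 m·K/W
  R'_conv,out = 1/(2πr h) = 1/(2π·0.296·7.46) = 0.07208 m·K/W
ΣR = 2.901×10^-5 + 4.498 + 0.07208 = 4.570 m·K/W
Q' = ΔT/ΣR = (113 °C − 12 °C)/4.570 = 22.1 W/m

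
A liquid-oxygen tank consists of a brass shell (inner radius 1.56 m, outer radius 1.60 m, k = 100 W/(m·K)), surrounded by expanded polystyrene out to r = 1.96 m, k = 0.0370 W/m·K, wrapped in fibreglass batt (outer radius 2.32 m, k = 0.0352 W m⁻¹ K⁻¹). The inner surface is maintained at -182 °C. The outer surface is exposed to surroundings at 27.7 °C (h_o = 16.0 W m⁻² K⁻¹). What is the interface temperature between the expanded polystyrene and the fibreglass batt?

Treat each layer as a resistance in series:
  R_brass = (1/1.56 − 1/1.60)/(4πk) = 0.01603/(4π·100) = 1.275×10^-5 K/W
  R_expanded polystyrene = (1/1.60 − 1/1.96)/(4πk) = 0.1148/(4π·0.0370) = 0.2469 K/W
  R_fibreglass batt = (1/1.96 − 1/2.32)/(4πk) = 0.07917/(4π·0.0352) = 0.1790 K/W
  R_conv,out = 1/(4πr²h) = 1/(4π·2.32²·16.0) = 9.240×10^-4 K/W
ΣR = 1.275×10^-5 + 0.2469 + 0.1790 + 9.240×10^-4 = 0.4268 K/W
Q = ΔT/ΣR = (-182 °C − 27.7 °C)/0.4268 = -491.3 W
From the inner boundary to the expanded polystyrene/fibreglass batt interface, ΣR_partial = 0.2469 K/W.
T_interface = T_in − Q·ΣR_partial = -182 °C − (-491.3)(0.2469) = -60.7 °C

T = -60.7 °C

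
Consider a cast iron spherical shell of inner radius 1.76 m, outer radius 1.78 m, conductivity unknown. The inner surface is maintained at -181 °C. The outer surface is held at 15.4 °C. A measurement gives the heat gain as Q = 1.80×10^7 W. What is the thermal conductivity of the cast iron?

k = 46.6 W/m·K

ΣR = ΔT/Q = |-181 − 15.4|/1.80×10^7 = 1.091×10^-5 K/W
(1/r₁−1/r₂)/(4πk) = 1.091×10^-5 ⇒ k = 0.006384/(4π·1.091×10^-5) = 46.6 W/m·K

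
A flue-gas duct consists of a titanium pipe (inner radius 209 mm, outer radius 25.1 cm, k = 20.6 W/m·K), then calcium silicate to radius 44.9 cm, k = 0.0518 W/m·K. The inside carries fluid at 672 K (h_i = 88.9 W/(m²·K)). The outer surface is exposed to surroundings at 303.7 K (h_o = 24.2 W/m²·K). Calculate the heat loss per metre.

Series thermal resistances, inner to outer:
  R'_conv,in = 1/(2πr h) = 1/(2π·0.209·88.9) = 0.008566 m·K/W
  R'_titanium = ln(0.251/0.209)/(2πk) = 0.1831/(2π·20.6) = 0.001415 m·K/W
  R'_calcium silicate = ln(0.449/0.251)/(2πk) = 0.5816/(2π·0.0518) = 1.787 m·K/W
  R'_conv,out = 1/(2πr h) = 1/(2π·0.449·24.2) = 0.01465 m·K/W
ΣR = 0.008566 + 0.001415 + 1.787 + 0.01465 = 1.812 m·K/W
Q' = ΔT/ΣR = (672 K − 303.7 K)/1.812 = 203 W/m

Q' = 203 W/m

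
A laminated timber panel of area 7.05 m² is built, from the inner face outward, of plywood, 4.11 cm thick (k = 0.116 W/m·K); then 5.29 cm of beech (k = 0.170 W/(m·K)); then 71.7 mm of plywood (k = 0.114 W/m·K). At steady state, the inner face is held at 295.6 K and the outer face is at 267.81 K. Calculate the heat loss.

Treat each layer as a resistance in series:
  R_plywood = L/(kA) = 0.0411/(0.116·7.05) = 0.05026 K/W
  R_beech = L/(kA) = 0.0529/(0.170·7.05) = 0.04414 K/W
  R_plywood = L/(kA) = 0.0717/(0.114·7.05) = 0.08921 K/W
ΣR = 0.05026 + 0.04414 + 0.08921 = 0.1836 K/W
Q = ΔT/ΣR = (295.6 K − 267.81 K)/0.1836 = 151 W

Q = 151 W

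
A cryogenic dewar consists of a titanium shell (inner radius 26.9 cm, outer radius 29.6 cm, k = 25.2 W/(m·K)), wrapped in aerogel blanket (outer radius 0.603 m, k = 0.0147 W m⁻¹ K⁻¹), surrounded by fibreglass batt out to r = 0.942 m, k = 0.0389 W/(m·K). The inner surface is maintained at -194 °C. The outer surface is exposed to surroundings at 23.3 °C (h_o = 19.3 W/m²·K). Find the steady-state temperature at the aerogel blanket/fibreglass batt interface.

T = -2.0 °C

Treat each layer as a resistance in series:
  R_titanium = (1/0.269 − 1/0.296)/(4πk) = 0.3391/(4π·25.2) = 0.001071 K/W
  R_aerogel blanket = (1/0.296 − 1/0.603)/(4πk) = 1.720/(4π·0.0147) = 9.311 K/W
  R_fibreglass batt = (1/0.603 − 1/0.942)/(4πk) = 0.5968/(4π·0.0389) = 1.221 K/W
  R_conv,out = 1/(4πr²h) = 1/(4π·0.942²·19.3) = 0.004647 K/W
ΣR = 0.001071 + 9.311 + 1.221 + 0.004647 = 10.54 K/W
Q = ΔT/ΣR = (-194 °C − 23.3 °C)/10.54 = -20.62 W
From the inner boundary to the aerogel blanket/fibreglass batt interface, ΣR_partial = 9.312 K/W.
T_interface = T_in − Q·ΣR_partial = -194 °C − (-20.62)(9.312) = -2.0 °C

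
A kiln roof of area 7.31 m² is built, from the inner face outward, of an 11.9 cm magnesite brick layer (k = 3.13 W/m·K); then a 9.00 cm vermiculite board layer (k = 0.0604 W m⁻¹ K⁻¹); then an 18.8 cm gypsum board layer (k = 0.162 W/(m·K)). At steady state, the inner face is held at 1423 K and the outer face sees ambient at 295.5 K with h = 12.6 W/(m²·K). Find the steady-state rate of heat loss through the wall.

Series thermal resistances, inner to outer:
  R_magnesite brick = L/(kA) = 0.119/(3.13·7.31) = 0.005201 K/W
  R_vermiculite board = L/(kA) = 0.0900/(0.0604·7.31) = 0.2038 K/W
  R_gypsum board = L/(kA) = 0.188/(0.162·7.31) = 0.1588 K/W
  R_conv,out = 1/(hA) = 1/(12.6·7.31) = 0.01086 K/W
ΣR = 0.005201 + 0.2038 + 0.1588 + 0.01086 = 0.3787 K/W
Q = ΔT/ΣR = (1423 K − 295.5 K)/0.3787 = 2980 W

Q = 2.98 kW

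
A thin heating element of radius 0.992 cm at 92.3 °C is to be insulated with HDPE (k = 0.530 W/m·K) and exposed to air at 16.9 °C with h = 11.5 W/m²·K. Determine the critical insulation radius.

For a cylinder, r_cr = k_ins/h = 0.530/11.5 = 0.0461 m = 4.61 cm

r_cr = 4.61 cm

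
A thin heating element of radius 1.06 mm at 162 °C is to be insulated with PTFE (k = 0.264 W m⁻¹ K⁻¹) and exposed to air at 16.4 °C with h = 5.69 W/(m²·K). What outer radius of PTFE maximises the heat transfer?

r_cr = 4.64 cm

For a cylinder, r_cr = k_ins/h = 0.264/5.69 = 0.0464 m = 4.64 cm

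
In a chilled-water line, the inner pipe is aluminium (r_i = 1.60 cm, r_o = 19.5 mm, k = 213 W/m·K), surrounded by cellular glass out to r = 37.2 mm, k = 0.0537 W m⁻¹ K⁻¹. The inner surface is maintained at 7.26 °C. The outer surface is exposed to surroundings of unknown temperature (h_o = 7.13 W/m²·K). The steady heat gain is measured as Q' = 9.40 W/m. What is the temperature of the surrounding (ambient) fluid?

T_out = 30.9 °C

Series resistances:
  R'_aluminium = ln(0.0195/0.0160)/(2πk) = 0.1978/(2π·213) = 1.478×10^-4 m·K/W
  R'_cellular glass = ln(0.0372/0.0195)/(2πk) = 0.6459/(2π·0.0537) = 1.914 m·K/W
  R'_conv,out = 1/(2πr h) = 1/(2π·0.0372·7.13) = 0.6001 m·K/W
ΣR = 2.514 m·K/W
ΔT = Q'·ΣR = 9.40 × 2.514 = 23.63 K
Heat flows inward, so T_out = T_in + ΔT = 7.26 + 23.63 = 30.9 °C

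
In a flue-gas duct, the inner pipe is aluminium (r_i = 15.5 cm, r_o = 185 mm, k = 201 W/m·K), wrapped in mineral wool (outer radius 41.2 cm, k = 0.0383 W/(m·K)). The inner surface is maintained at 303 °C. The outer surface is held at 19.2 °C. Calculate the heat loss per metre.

Q' = 85.3 W/m

Series thermal resistances, inner to outer:
  R'_aluminium = ln(0.185/0.155)/(2πk) = 0.1769/(2π·201) = 1.401×10^-4 m·K/W
  R'_mineral wool = ln(0.412/0.185)/(2πk) = 0.8007/(2π·0.0383) = 3.327 m·K/W
ΣR = 1.401×10^-4 + 3.327 = 3.327 m·K/W
Q' = ΔT/ΣR = (303 °C − 19.2 °C)/3.327 = 85.3 W/m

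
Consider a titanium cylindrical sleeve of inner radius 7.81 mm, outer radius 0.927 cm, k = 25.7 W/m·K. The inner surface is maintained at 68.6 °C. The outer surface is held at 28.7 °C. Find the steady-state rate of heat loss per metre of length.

Q' = 37.6 kW/m

Q' = 2πk·ΔT/ln(r₂/r₁) = 2π × 25.7 × 39.9 / ln(0.00927/0.00781) = 37600 W/m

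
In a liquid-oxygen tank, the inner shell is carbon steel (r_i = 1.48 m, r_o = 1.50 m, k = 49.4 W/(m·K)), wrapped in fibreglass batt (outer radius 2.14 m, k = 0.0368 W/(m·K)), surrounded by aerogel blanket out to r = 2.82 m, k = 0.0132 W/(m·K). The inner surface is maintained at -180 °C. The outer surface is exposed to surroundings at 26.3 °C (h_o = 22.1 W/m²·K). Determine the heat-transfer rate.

Resistance network (inner→outer):
  R_carbon steel = (1/1.48 − 1/1.50)/(4πk) = 0.009009/(4π·49.4) = 1.451×10^-5 K/W
  R_fibreglass batt = (1/1.50 − 1/2.14)/(4πk) = 0.1994/(4π·0.0368) = 0.4311 K/W
  R_aerogel blanket = (1/2.14 − 1/2.82)/(4πk) = 0.1127/(4π·0.0132) = 0.6793 K/W
  R_conv,out = 1/(4πr²h) = 1/(4π·2.82²·22.1) = 4.528×10^-4 K/W
ΣR = 1.451×10^-5 + 0.4311 + 0.6793 + 4.528×10^-4 = 1.111 K/W
Q = ΔT/ΣR = (-180 °C − 26.3 °C)/1.111 = -186 W
(Negative Q ⇒ heat flows inward; heat gain = 186 W.)

Q = 186 W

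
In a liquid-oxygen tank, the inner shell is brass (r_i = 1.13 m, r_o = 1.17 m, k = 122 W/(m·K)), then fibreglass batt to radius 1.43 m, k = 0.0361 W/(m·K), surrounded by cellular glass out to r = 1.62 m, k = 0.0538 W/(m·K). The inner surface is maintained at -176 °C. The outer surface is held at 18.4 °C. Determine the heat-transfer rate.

Q = 419 W

Resistance network (inner→outer):
  R_brass = (1/1.13 − 1/1.17)/(4πk) = 0.03025/(4π·122) = 1.973×10^-5 K/W
  R_fibreglass batt = (1/1.17 − 1/1.43)/(4πk) = 0.1554/(4π·0.0361) = 0.3426 K/W
  R_cellular glass = (1/1.43 − 1/1.62)/(4πk) = 0.08202/(4π·0.0538) = 0.1213 K/W
ΣR = 1.973×10^-5 + 0.3426 + 0.1213 = 0.4639 K/W
Q = ΔT/ΣR = (-176 °C − 18.4 °C)/0.4639 = -419 W
(Negative Q ⇒ heat flows inward; heat gain = 419 W.)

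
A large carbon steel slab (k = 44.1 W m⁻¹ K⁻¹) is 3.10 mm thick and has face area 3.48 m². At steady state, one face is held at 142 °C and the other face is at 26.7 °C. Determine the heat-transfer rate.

Q = kA·ΔT/L = 44.1 × 3.48 × |142 °C − 26.7 °C| / 0.00310 = 5.71×10^6 W

Q = 5710 kW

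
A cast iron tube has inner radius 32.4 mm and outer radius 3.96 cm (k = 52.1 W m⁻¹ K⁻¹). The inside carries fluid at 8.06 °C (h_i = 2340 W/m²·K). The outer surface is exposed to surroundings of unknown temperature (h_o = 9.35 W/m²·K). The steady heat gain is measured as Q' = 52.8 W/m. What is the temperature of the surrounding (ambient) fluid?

T_out = 30.9 °C

Sum the resistances:
  R'_conv,in = 1/(2πr h) = 1/(2π·0.0324·2340) = 0.002099 m·K/W
  R'_cast iron = ln(0.0396/0.0324)/(2πk) = 0.2007/(2π·52.1) = 6.130×10^-4 m·K/W
  R'_conv,out = 1/(2πr h) = 1/(2π·0.0396·9.35) = 0.4298 m·K/W
ΣR = 0.4326 m·K/W
ΔT = Q'·ΣR = 52.8 × 0.4326 = 22.84 K
Heat flows inward, so T_out = T_in + ΔT = 8.06 + 22.84 = 30.9 °C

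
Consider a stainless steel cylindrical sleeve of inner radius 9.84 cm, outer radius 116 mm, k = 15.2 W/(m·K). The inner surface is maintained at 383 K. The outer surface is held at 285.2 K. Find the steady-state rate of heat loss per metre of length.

Q' = 56.8 kW/m

Q' = 2πk·ΔT/ln(r₂/r₁) = 2π × 15.2 × 97.8 / ln(0.116/0.0984) = 56800 W/m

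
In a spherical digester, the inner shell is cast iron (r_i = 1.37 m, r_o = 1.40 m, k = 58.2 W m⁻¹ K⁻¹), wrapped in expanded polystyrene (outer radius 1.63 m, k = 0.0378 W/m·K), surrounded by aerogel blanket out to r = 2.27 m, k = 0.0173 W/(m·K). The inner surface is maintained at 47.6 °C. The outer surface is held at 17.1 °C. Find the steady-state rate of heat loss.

Treat each layer as a resistance in series:
  R_cast iron = (1/1.37 − 1/1.40)/(4πk) = 0.01564/(4π·58.2) = 2.139×10^-5 K/W
  R_expanded polystyrene = (1/1.40 − 1/1.63)/(4πk) = 0.1008/(4π·0.0378) = 0.2122 K/W
  R_aerogel blanket = (1/1.63 − 1/2.27)/(4πk) = 0.1730/(4π·0.0173) = 0.7956 K/W
ΣR = 2.139×10^-5 + 0.2122 + 0.7956 = 1.008 K/W
Q = ΔT/ΣR = (47.6 °C − 17.1 °C)/1.008 = 30.3 W

Q = 30.3 W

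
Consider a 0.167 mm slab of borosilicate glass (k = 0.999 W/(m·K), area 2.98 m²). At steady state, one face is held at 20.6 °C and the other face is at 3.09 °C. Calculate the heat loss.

Q = 3.12×10^5 W

Q = kA·ΔT/L = 0.999 × 2.98 × |20.6 °C − 3.09 °C| / 1.67×10^-4 = 3.12×10^5 W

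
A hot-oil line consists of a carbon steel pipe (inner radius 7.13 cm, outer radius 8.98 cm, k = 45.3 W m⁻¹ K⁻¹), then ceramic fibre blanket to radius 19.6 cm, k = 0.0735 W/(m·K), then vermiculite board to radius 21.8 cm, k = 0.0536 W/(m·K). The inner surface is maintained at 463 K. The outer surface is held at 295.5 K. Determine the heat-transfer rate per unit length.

Q' = 83.5 W/m

Series thermal resistances, inner to outer:
  R'_carbon steel = ln(0.0898/0.0713)/(2πk) = 0.2307/(2π·45.3) = 8.105×10^-4 m·K/W
  R'_ceramic fibre blanket = ln(0.196/0.0898)/(2πk) = 0.7805/(2π·0.0735) = 1.690 m·K/W
  R'_vermiculite board = ln(0.218/0.196)/(2πk) = 0.1064/(2π·0.0536) = 0.3159 m·K/W
ΣR = 8.105×10^-4 + 1.690 + 0.3159 = 2.007 m·K/W
Q' = ΔT/ΣR = (463 K − 295.5 K)/2.007 = 83.5 W/m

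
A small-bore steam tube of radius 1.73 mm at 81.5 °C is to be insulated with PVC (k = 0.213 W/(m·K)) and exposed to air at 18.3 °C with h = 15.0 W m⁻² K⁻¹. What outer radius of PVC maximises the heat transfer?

For a cylinder, r_cr = k_ins/h = 0.213/15.0 = 0.0142 m = 1.42 cm

r_cr = 1.42 cm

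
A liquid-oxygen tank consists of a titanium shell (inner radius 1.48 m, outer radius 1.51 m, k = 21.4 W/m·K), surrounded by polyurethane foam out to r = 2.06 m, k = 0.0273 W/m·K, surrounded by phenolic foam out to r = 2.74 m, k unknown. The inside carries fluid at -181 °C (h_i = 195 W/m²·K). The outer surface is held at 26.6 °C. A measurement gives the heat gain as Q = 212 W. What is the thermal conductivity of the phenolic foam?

ΣR = ΔT/Q = |-181 − 26.6|/212 = 0.9792 K/W
Known resistances:
  R_conv,in = 1/(4πr²h) = 1/(4π·1.48²·195) = 1.863×10^-4 K/W
  R_titanium = (1/1.48 − 1/1.51)/(4πk) = 0.01342/(4π·21.4) = 4.992×10^-5 K/W
  R_polyurethane foam = (1/1.51 − 1/2.06)/(4πk) = 0.1768/(4π·0.0273) = 0.5154 K/W
R_phenolic foam = ΣR − ΣR_known = 0.9792 − 0.5156 = 0.4636 K/W
(1/r₁−1/r₂)/(4πk) = 0.4636 ⇒ k = 0.1205/(4π·0.4636) = 0.0207 W/m·K

k = 0.0207 W/m·K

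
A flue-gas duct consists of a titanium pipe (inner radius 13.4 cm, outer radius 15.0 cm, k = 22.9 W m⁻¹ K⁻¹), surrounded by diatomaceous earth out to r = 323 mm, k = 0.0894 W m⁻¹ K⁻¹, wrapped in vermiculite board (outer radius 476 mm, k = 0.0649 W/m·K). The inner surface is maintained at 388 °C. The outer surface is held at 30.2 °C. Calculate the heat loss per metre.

Treat each layer as a resistance in series:
  R'_titanium = ln(0.150/0.134)/(2πk) = 0.1128/(2π·22.9) = 7.839×10^-4 m·K/W
  R'_diatomaceous earth = ln(0.323/0.150)/(2πk) = 0.7670/(2π·0.0894) = 1.365 m·K/W
  R'_vermiculite board = ln(0.476/0.323)/(2πk) = 0.3878/(2π·0.0649) = 0.9509 m·K/W
ΣR = 7.839×10^-4 + 1.365 + 0.9509 = 2.317 m·K/W
Q' = ΔT/ΣR = (388 °C − 30.2 °C)/2.317 = 154 W/m

Q' = 154 W/m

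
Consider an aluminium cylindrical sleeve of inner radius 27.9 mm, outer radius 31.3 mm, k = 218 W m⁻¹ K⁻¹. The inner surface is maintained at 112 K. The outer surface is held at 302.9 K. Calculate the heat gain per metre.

Q' = 2270 kW/m

Q' = 2πk·ΔT/ln(r₂/r₁) = 2π × 218 × 190.9 / ln(0.0313/0.0279) = 2.27×10^6 W/m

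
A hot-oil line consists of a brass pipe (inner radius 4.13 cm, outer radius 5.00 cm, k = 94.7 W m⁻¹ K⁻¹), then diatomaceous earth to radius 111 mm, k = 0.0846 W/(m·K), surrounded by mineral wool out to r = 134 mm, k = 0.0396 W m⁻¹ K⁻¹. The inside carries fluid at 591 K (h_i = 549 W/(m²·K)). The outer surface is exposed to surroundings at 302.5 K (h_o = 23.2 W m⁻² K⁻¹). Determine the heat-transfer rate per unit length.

Q' = 125 W/m

Resistance network (inner→outer):
  R'_conv,in = 1/(2πr h) = 1/(2π·0.0413·549) = 0.007019 m·K/W
  R'_brass = ln(0.0500/0.0413)/(2πk) = 0.1912/(2π·94.7) = 3.213×10^-4 m·K/W
  R'_diatomaceous earth = ln(0.111/0.0500)/(2πk) = 0.7975/(2π·0.0846) = 1.500 m·K/W
  R'_mineral wool = ln(0.134/0.111)/(2πk) = 0.1883/(2π·0.0396) = 0.7568 m·K/W
  R'_conv,out = 1/(2πr h) = 1/(2π·0.134·23.2) = 0.05119 m·K/W
ΣR = 0.007019 + 3.213×10^-4 + 1.500 + 0.7568 + 0.05119 = 2.315 m·K/W
Q' = ΔT/ΣR = (591 K − 302.5 K)/2.315 = 125 W/m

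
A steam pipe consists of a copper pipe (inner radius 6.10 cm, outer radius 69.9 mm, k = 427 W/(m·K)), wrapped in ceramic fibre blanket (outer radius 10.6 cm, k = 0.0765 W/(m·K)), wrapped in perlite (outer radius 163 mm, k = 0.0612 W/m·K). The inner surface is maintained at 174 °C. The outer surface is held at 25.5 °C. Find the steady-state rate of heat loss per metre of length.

Treat each layer as a resistance in series:
  R'_copper = ln(0.0699/0.0610)/(2πk) = 0.1362/(2π·427) = 5.076×10^-5 m·K/W
  R'_ceramic fibre blanket = ln(0.106/0.0699)/(2πk) = 0.4164/(2π·0.0765) = 0.8662 m·K/W
  R'_perlite = ln(0.163/0.106)/(2πk) = 0.4303/(2π·0.0612) = 1.119 m·K/W
ΣR = 5.076×10^-5 + 0.8662 + 1.119 = 1.985 m·K/W
Q' = ΔT/ΣR = (174 °C − 25.5 °C)/1.985 = 74.8 W/m

Q' = 74.8 W/m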